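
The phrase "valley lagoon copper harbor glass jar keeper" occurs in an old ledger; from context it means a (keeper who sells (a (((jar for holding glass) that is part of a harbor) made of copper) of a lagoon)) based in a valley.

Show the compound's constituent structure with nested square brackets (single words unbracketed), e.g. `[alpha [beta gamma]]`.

At the top level: head "keeper" (specifically "lagoon copper harbor glass jar keeper"); modifier "valley".
"lagoon copper harbor glass jar keeper" → head "keeper", modifier "lagoon copper harbor glass jar".
"lagoon copper harbor glass jar" → head "jar" (specifically "copper harbor glass jar"), modifier "lagoon".
"copper harbor glass jar" → head "jar" (specifically "harbor glass jar"), modifier "copper".
"harbor glass jar" → head "jar" (specifically "glass jar"), modifier "harbor".
"glass jar" → head "jar", modifier "glass".
So the structure is [valley [[lagoon [copper [harbor [glass jar]]]] keeper]].

[valley [[lagoon [copper [harbor [glass jar]]]] keeper]]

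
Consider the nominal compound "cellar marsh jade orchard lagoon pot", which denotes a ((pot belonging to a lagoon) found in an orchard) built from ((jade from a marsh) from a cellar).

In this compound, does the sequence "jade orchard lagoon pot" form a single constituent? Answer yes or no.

The top-level split is [cellar marsh jade] [orchard lagoon pot]; the full structure is [[cellar [marsh jade]] [orchard [lagoon pot]]].
"jade orchard lagoon pot" straddles a constituent boundary, so it is not a single unit.

no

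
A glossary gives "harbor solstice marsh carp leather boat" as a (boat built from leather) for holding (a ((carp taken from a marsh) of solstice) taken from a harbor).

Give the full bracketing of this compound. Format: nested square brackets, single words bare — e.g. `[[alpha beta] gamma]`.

[[harbor [solstice [marsh carp]]] [leather boat]]

The outermost head in the paraphrase is "boat" (specifically "leather boat"), modified by "harbor solstice marsh carp".
Inside "harbor solstice marsh carp": head "carp" (specifically "solstice marsh carp"), modifier "harbor".
Inside "solstice marsh carp": head "carp" (specifically "marsh carp"), modifier "solstice".
Inside "marsh carp": head "carp", modifier "marsh".
Inside "leather boat": head "boat", modifier "leather".
So the structure is [[harbor [solstice [marsh carp]]] [leather boat]].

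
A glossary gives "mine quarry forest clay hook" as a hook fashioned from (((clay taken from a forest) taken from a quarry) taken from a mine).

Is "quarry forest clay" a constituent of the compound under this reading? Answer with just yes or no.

yes

The paraphrase groups the words so that "quarry forest clay" is one unit: it corresponds to a single parenthesized sub-phrase.
The full structure is [[mine [quarry [forest clay]]] hook], in which [quarry forest clay] is a constituent.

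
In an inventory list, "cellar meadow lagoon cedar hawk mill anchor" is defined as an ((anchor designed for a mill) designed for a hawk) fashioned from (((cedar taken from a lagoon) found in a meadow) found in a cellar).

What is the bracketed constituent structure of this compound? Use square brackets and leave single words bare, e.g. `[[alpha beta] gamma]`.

At the top level: head "anchor" (specifically "hawk mill anchor"); modifier "cellar meadow lagoon cedar".
"cellar meadow lagoon cedar" → head "cedar" (specifically "meadow lagoon cedar"), modifier "cellar".
"meadow lagoon cedar" → head "cedar" (specifically "lagoon cedar"), modifier "meadow".
"lagoon cedar" → head "cedar", modifier "lagoon".
"hawk mill anchor" → head "anchor" (specifically "mill anchor"), modifier "hawk".
"mill anchor" → head "anchor", modifier "mill".
Putting it together: [[cellar [meadow [lagoon cedar]]] [hawk [mill anchor]]].

[[cellar [meadow [lagoon cedar]]] [hawk [mill anchor]]]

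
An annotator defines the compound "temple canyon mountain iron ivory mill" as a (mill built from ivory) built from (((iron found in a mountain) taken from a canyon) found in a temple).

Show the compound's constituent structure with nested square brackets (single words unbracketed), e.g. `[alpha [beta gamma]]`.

The outermost head in the paraphrase is "mill" (specifically "ivory mill"), modified by "temple canyon mountain iron".
"temple canyon mountain iron" → head "iron" (specifically "canyon mountain iron"), modifier "temple".
"canyon mountain iron" → head "iron" (specifically "mountain iron"), modifier "canyon".
"mountain iron" → head "iron", modifier "mountain".
"ivory mill" → head "mill", modifier "ivory".
Putting it together: [[temple [canyon [mountain iron]]] [ivory mill]].

[[temple [canyon [mountain iron]]] [ivory mill]]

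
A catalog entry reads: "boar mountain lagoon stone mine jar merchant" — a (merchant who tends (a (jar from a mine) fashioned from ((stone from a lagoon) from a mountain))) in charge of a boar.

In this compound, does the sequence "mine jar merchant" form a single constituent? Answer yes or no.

The top-level split is [boar] [mountain lagoon stone mine jar merchant]; the full structure is [boar [[[mountain [lagoon stone]] [mine jar]] merchant]].
"mine jar merchant" straddles a constituent boundary, so it is not a single unit.

no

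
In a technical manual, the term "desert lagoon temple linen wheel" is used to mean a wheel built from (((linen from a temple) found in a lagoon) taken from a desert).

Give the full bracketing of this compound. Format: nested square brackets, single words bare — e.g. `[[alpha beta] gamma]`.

Overall it is a kind of wheel; the modifier is "desert lagoon temple linen".
Within "desert lagoon temple linen", the head is "linen" (specifically "lagoon temple linen") and the modifier is "desert".
Within "lagoon temple linen", the head is "linen" (specifically "temple linen") and the modifier is "lagoon".
Within "temple linen", the head is "linen" and the modifier is "temple".
So the structure is [[desert [lagoon [temple linen]]] wheel].

[[desert [lagoon [temple linen]]] wheel]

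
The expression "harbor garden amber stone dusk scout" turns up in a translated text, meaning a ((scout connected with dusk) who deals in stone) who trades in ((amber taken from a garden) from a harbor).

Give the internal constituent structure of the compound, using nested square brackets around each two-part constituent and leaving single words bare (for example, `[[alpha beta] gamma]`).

[[harbor [garden amber]] [stone [dusk scout]]]

The outermost head in the paraphrase is "scout" (specifically "stone dusk scout"), modified by "harbor garden amber".
Inside "harbor garden amber": head "amber" (specifically "garden amber"), modifier "harbor".
Inside "garden amber": head "amber", modifier "garden".
Inside "stone dusk scout": head "scout" (specifically "dusk scout"), modifier "stone".
Inside "dusk scout": head "scout", modifier "dusk".
Assembled: [[harbor [garden amber]] [stone [dusk scout]]].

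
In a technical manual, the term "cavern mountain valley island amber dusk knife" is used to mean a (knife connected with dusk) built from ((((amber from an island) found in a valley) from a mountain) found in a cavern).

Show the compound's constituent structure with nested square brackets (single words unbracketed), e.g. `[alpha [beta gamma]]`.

[[cavern [mountain [valley [island amber]]]] [dusk knife]]

Overall it is a kind of knife (specifically "dusk knife"); the modifier is "cavern mountain valley island amber".
Inside "cavern mountain valley island amber": head "amber" (specifically "mountain valley island amber"), modifier "cavern".
Inside "mountain valley island amber": head "amber" (specifically "valley island amber"), modifier "mountain".
Inside "valley island amber": head "amber" (specifically "island amber"), modifier "valley".
Inside "island amber": head "amber", modifier "island".
Inside "dusk knife": head "knife", modifier "dusk".
So the structure is [[cavern [mountain [valley [island amber]]]] [dusk knife]].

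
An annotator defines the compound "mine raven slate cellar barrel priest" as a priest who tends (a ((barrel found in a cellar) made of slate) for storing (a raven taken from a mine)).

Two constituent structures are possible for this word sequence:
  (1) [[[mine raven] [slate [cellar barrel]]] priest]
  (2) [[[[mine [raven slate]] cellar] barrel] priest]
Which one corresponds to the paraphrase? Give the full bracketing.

The paraphrase's head is the "priest" part ("priest"); its modifier is "mine raven slate cellar barrel".
That top-level split, carried through the inner groups, gives [[[mine raven] [slate [cellar barrel]]] priest].

[[[mine raven] [slate [cellar barrel]]] priest]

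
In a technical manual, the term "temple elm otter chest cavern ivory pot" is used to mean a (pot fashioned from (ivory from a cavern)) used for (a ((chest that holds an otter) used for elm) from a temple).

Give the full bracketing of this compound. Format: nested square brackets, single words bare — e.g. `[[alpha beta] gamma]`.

[[temple [elm [otter chest]]] [[cavern ivory] pot]]

Whole compound: head "pot" (specifically "cavern ivory pot"), modifier "temple elm otter chest".
Within "temple elm otter chest", the head is "chest" (specifically "elm otter chest") and the modifier is "temple".
Within "elm otter chest", the head is "chest" (specifically "otter chest") and the modifier is "elm".
Within "otter chest", the head is "chest" and the modifier is "otter".
Within "cavern ivory pot", the head is "pot" and the modifier is "cavern ivory".
Within "cavern ivory", the head is "ivory" and the modifier is "cavern".
Putting it together: [[temple [elm [otter chest]]] [[cavern ivory] pot]].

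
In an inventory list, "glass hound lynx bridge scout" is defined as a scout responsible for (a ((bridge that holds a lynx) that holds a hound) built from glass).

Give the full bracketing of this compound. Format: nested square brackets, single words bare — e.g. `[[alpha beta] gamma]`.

[[glass [hound [lynx bridge]]] scout]

At the top level: head "scout"; modifier "glass hound lynx bridge".
"glass hound lynx bridge" → head "bridge" (specifically "hound lynx bridge"), modifier "glass".
"hound lynx bridge" → head "bridge" (specifically "lynx bridge"), modifier "hound".
"lynx bridge" → head "bridge", modifier "lynx".
So the structure is [[glass [hound [lynx bridge]]] scout].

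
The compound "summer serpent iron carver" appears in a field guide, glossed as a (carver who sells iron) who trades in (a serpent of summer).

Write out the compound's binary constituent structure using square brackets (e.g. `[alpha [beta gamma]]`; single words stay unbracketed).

At the top level: head "carver" (specifically "iron carver"); modifier "summer serpent".
Within "summer serpent", the head is "serpent" and the modifier is "summer".
Within "iron carver", the head is "carver" and the modifier is "iron".
Assembled: [[summer serpent] [iron carver]].

[[summer serpent] [iron carver]]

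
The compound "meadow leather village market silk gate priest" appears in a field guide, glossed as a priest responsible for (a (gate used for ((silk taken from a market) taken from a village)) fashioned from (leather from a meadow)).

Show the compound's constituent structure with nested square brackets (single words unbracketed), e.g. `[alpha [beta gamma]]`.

[[[meadow leather] [[village [market silk]] gate]] priest]

Overall it is a kind of priest; the modifier is "meadow leather village market silk gate".
Within "meadow leather village market silk gate", the head is "gate" (specifically "village market silk gate") and the modifier is "meadow leather".
Within "meadow leather", the head is "leather" and the modifier is "meadow".
Within "village market silk gate", the head is "gate" and the modifier is "village market silk".
Within "village market silk", the head is "silk" (specifically "market silk") and the modifier is "village".
Within "market silk", the head is "silk" and the modifier is "market".
So the structure is [[[meadow leather] [[village [market silk]] gate]] priest].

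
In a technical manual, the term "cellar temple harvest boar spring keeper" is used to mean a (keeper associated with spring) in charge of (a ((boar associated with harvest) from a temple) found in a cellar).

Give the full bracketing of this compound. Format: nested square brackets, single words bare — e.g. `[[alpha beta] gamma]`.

[[cellar [temple [harvest boar]]] [spring keeper]]

Overall it is a kind of keeper (specifically "spring keeper"); the modifier is "cellar temple harvest boar".
"cellar temple harvest boar" → head "boar" (specifically "temple harvest boar"), modifier "cellar".
"temple harvest boar" → head "boar" (specifically "harvest boar"), modifier "temple".
"harvest boar" → head "boar", modifier "harvest".
"spring keeper" → head "keeper", modifier "spring".
Putting it together: [[cellar [temple [harvest boar]]] [spring keeper]].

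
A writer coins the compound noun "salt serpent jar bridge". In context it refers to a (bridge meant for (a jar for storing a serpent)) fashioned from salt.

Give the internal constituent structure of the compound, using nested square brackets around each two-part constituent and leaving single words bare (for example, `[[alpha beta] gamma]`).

The outermost head in the paraphrase is "bridge" (specifically "serpent jar bridge"), modified by "salt".
Within "serpent jar bridge", the head is "bridge" and the modifier is "serpent jar".
Within "serpent jar", the head is "jar" and the modifier is "serpent".
So the structure is [salt [[serpent jar] bridge]].

[salt [[serpent jar] bridge]]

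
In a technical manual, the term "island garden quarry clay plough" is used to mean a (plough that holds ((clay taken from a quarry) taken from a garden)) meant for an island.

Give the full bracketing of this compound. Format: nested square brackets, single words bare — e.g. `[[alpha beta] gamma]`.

At the top level: head "plough" (specifically "garden quarry clay plough"); modifier "island".
"garden quarry clay plough" → head "plough", modifier "garden quarry clay".
"garden quarry clay" → head "clay" (specifically "quarry clay"), modifier "garden".
"quarry clay" → head "clay", modifier "quarry".
So the structure is [island [[garden [quarry clay]] plough]].

[island [[garden [quarry clay]] plough]]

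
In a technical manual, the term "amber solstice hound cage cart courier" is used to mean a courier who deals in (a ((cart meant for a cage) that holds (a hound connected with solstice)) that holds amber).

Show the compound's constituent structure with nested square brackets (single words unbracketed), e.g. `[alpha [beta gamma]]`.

At the top level: head "courier"; modifier "amber solstice hound cage cart".
Within "amber solstice hound cage cart", the head is "cart" (specifically "solstice hound cage cart") and the modifier is "amber".
Within "solstice hound cage cart", the head is "cart" (specifically "cage cart") and the modifier is "solstice hound".
Within "solstice hound", the head is "hound" and the modifier is "solstice".
Within "cage cart", the head is "cart" and the modifier is "cage".
Putting it together: [[amber [[solstice hound] [cage cart]]] courier].

[[amber [[solstice hound] [cage cart]]] courier]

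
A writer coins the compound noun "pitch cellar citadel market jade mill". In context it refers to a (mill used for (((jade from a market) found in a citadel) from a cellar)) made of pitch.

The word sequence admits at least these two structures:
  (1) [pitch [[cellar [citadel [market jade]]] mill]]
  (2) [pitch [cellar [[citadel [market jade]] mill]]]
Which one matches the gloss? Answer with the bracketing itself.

[pitch [[cellar [citadel [market jade]]] mill]]

The paraphrase's head is the "mill" part ("cellar citadel market jade mill"); its modifier is "pitch".
That top-level split, carried through the inner groups, gives [pitch [[cellar [citadel [market jade]]] mill]].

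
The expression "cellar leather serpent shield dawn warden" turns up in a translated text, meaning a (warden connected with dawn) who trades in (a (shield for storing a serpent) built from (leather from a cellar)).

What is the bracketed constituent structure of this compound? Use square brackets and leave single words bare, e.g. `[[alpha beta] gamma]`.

[[[cellar leather] [serpent shield]] [dawn warden]]

At the top level: head "warden" (specifically "dawn warden"); modifier "cellar leather serpent shield".
Within "cellar leather serpent shield", the head is "shield" (specifically "serpent shield") and the modifier is "cellar leather".
Within "cellar leather", the head is "leather" and the modifier is "cellar".
Within "serpent shield", the head is "shield" and the modifier is "serpent".
Within "dawn warden", the head is "warden" and the modifier is "dawn".
Putting it together: [[[cellar leather] [serpent shield]] [dawn warden]].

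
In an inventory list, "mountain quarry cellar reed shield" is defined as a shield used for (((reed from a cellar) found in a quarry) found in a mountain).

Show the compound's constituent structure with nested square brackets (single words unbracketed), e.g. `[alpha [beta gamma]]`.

At the top level: head "shield"; modifier "mountain quarry cellar reed".
Within "mountain quarry cellar reed", the head is "reed" (specifically "quarry cellar reed") and the modifier is "mountain".
Within "quarry cellar reed", the head is "reed" (specifically "cellar reed") and the modifier is "quarry".
Within "cellar reed", the head is "reed" and the modifier is "cellar".
Assembled: [[mountain [quarry [cellar reed]]] shield].

[[mountain [quarry [cellar reed]]] shield]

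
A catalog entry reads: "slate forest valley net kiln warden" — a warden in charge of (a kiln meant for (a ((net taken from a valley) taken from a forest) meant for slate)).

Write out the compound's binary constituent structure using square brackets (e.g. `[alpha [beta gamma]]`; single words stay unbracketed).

The outermost head in the paraphrase is "warden", modified by "slate forest valley net kiln".
Within "slate forest valley net kiln", the head is "kiln" and the modifier is "slate forest valley net".
Within "slate forest valley net", the head is "net" (specifically "forest valley net") and the modifier is "slate".
Within "forest valley net", the head is "net" (specifically "valley net") and the modifier is "forest".
Within "valley net", the head is "net" and the modifier is "valley".
Assembled: [[[slate [forest [valley net]]] kiln] warden].

[[[slate [forest [valley net]]] kiln] warden]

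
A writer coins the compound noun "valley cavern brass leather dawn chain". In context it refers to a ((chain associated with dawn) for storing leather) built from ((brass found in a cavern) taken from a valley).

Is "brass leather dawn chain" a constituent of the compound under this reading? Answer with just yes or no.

no

The top-level split is [valley cavern brass] [leather dawn chain]; the full structure is [[valley [cavern brass]] [leather [dawn chain]]].
"brass leather dawn chain" straddles a constituent boundary, so it is not a single unit.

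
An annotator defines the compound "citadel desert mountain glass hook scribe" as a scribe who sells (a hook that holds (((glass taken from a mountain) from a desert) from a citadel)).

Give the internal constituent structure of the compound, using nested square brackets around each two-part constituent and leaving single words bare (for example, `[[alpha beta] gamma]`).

[[[citadel [desert [mountain glass]]] hook] scribe]

Overall it is a kind of scribe; the modifier is "citadel desert mountain glass hook".
"citadel desert mountain glass hook" → head "hook", modifier "citadel desert mountain glass".
"citadel desert mountain glass" → head "glass" (specifically "desert mountain glass"), modifier "citadel".
"desert mountain glass" → head "glass" (specifically "mountain glass"), modifier "desert".
"mountain glass" → head "glass", modifier "mountain".
Assembled: [[[citadel [desert [mountain glass]]] hook] scribe].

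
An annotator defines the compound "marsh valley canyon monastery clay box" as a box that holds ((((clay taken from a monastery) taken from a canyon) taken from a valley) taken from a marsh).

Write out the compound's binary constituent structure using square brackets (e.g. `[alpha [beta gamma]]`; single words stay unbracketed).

[[marsh [valley [canyon [monastery clay]]]] box]

The outermost head in the paraphrase is "box", modified by "marsh valley canyon monastery clay".
"marsh valley canyon monastery clay" → head "clay" (specifically "valley canyon monastery clay"), modifier "marsh".
"valley canyon monastery clay" → head "clay" (specifically "canyon monastery clay"), modifier "valley".
"canyon monastery clay" → head "clay" (specifically "monastery clay"), modifier "canyon".
"monastery clay" → head "clay", modifier "monastery".
Assembled: [[marsh [valley [canyon [monastery clay]]]] box].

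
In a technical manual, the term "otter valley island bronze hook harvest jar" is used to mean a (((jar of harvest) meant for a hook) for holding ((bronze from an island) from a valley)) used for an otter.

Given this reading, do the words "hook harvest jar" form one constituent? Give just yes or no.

yes

The paraphrase groups the words so that "hook harvest jar" is one unit: it corresponds to a single parenthesized sub-phrase.
The full structure is [otter [[valley [island bronze]] [hook [harvest jar]]]], in which [hook harvest jar] is a constituent.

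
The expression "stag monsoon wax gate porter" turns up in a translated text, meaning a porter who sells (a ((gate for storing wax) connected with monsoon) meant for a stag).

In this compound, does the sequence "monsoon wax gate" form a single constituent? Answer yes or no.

The paraphrase groups the words so that "monsoon wax gate" is one unit: it corresponds to a single parenthesized sub-phrase.
The full structure is [[stag [monsoon [wax gate]]] porter], in which [monsoon wax gate] is a constituent.

yes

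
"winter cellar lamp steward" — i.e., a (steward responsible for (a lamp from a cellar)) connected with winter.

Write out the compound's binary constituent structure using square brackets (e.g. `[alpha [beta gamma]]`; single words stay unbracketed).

At the top level: head "steward" (specifically "cellar lamp steward"); modifier "winter".
Inside "cellar lamp steward": head "steward", modifier "cellar lamp".
Inside "cellar lamp": head "lamp", modifier "cellar".
Putting it together: [winter [[cellar lamp] steward]].

[winter [[cellar lamp] steward]]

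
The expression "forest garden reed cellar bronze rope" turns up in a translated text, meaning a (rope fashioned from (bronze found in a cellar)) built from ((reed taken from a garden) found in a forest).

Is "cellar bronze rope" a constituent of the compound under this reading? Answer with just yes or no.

yes

The paraphrase groups the words so that "cellar bronze rope" is one unit: it corresponds to a single parenthesized sub-phrase.
The full structure is [[forest [garden reed]] [[cellar bronze] rope]], in which [cellar bronze rope] is a constituent.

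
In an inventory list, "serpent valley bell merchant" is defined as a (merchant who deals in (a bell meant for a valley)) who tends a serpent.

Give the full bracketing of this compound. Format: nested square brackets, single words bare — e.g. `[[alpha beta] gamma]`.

[serpent [[valley bell] merchant]]

Whole compound: head "merchant" (specifically "valley bell merchant"), modifier "serpent".
Inside "valley bell merchant": head "merchant", modifier "valley bell".
Inside "valley bell": head "bell", modifier "valley".
Assembled: [serpent [[valley bell] merchant]].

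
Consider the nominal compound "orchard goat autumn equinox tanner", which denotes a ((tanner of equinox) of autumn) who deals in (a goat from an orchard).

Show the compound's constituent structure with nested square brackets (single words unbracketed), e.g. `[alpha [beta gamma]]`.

[[orchard goat] [autumn [equinox tanner]]]

Overall it is a kind of tanner (specifically "autumn equinox tanner"); the modifier is "orchard goat".
Within "orchard goat", the head is "goat" and the modifier is "orchard".
Within "autumn equinox tanner", the head is "tanner" (specifically "equinox tanner") and the modifier is "autumn".
Within "equinox tanner", the head is "tanner" and the modifier is "equinox".
Putting it together: [[orchard goat] [autumn [equinox tanner]]].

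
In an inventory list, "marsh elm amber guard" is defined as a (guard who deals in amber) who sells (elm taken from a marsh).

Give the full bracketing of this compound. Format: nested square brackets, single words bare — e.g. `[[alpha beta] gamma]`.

Overall it is a kind of guard (specifically "amber guard"); the modifier is "marsh elm".
"marsh elm" → head "elm", modifier "marsh".
"amber guard" → head "guard", modifier "amber".
So the structure is [[marsh elm] [amber guard]].

[[marsh elm] [amber guard]]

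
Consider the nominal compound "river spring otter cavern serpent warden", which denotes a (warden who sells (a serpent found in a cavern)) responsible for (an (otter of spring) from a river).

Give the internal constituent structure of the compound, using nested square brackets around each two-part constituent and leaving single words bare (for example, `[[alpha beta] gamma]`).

At the top level: head "warden" (specifically "cavern serpent warden"); modifier "river spring otter".
Within "river spring otter", the head is "otter" (specifically "spring otter") and the modifier is "river".
Within "spring otter", the head is "otter" and the modifier is "spring".
Within "cavern serpent warden", the head is "warden" and the modifier is "cavern serpent".
Within "cavern serpent", the head is "serpent" and the modifier is "cavern".
So the structure is [[river [spring otter]] [[cavern serpent] warden]].

[[river [spring otter]] [[cavern serpent] warden]]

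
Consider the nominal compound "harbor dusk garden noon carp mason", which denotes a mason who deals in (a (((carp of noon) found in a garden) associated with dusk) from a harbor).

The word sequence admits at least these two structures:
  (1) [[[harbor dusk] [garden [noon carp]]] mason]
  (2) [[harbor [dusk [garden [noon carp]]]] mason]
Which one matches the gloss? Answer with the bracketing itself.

The paraphrase's head is the "mason" part ("mason"); its modifier is "harbor dusk garden noon carp".
That top-level split, carried through the inner groups, gives [[harbor [dusk [garden [noon carp]]]] mason].

[[harbor [dusk [garden [noon carp]]]] mason]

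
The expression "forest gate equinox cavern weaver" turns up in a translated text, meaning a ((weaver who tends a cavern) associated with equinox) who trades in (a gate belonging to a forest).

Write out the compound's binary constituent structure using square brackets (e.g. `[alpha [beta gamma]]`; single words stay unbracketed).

Whole compound: head "weaver" (specifically "equinox cavern weaver"), modifier "forest gate".
"forest gate" → head "gate", modifier "forest".
"equinox cavern weaver" → head "weaver" (specifically "cavern weaver"), modifier "equinox".
"cavern weaver" → head "weaver", modifier "cavern".
So the structure is [[forest gate] [equinox [cavern weaver]]].

[[forest gate] [equinox [cavern weaver]]]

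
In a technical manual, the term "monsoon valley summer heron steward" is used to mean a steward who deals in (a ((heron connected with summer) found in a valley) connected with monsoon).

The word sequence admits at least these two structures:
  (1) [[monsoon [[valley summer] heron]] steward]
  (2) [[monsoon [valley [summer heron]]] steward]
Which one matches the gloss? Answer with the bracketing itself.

The paraphrase's head is the "steward" part ("steward"); its modifier is "monsoon valley summer heron".
That top-level split, carried through the inner groups, gives [[monsoon [valley [summer heron]]] steward].

[[monsoon [valley [summer heron]]] steward]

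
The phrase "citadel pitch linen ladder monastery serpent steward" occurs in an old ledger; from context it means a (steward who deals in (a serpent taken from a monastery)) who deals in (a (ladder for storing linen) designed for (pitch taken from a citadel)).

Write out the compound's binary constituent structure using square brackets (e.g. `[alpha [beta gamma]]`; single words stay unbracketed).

[[[citadel pitch] [linen ladder]] [[monastery serpent] steward]]

Whole compound: head "steward" (specifically "monastery serpent steward"), modifier "citadel pitch linen ladder".
"citadel pitch linen ladder" → head "ladder" (specifically "linen ladder"), modifier "citadel pitch".
"citadel pitch" → head "pitch", modifier "citadel".
"linen ladder" → head "ladder", modifier "linen".
"monastery serpent steward" → head "steward", modifier "monastery serpent".
"monastery serpent" → head "serpent", modifier "monastery".
So the structure is [[[citadel pitch] [linen ladder]] [[monastery serpent] steward]].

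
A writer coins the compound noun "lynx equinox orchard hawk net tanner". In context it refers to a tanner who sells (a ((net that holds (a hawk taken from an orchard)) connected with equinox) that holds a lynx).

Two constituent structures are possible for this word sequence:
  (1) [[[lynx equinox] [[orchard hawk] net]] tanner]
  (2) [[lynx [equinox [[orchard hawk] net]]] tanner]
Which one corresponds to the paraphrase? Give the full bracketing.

The paraphrase's head is the "tanner" part ("tanner"); its modifier is "lynx equinox orchard hawk net".
That top-level split, carried through the inner groups, gives [[lynx [equinox [[orchard hawk] net]]] tanner].

[[lynx [equinox [[orchard hawk] net]]] tanner]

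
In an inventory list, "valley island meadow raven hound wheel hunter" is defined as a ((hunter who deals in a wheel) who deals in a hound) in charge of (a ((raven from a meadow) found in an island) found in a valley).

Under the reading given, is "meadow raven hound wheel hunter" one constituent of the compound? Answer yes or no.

The top-level split is [valley island meadow raven] [hound wheel hunter]; the full structure is [[valley [island [meadow raven]]] [hound [wheel hunter]]].
"meadow raven hound wheel hunter" straddles a constituent boundary, so it is not a single unit.

no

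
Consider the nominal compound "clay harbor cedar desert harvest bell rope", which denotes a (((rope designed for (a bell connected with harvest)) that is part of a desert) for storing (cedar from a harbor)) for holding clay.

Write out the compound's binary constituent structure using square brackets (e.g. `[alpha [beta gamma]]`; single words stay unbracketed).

[clay [[harbor cedar] [desert [[harvest bell] rope]]]]

Whole compound: head "rope" (specifically "harbor cedar desert harvest bell rope"), modifier "clay".
"harbor cedar desert harvest bell rope" → head "rope" (specifically "desert harvest bell rope"), modifier "harbor cedar".
"harbor cedar" → head "cedar", modifier "harbor".
"desert harvest bell rope" → head "rope" (specifically "harvest bell rope"), modifier "desert".
"harvest bell rope" → head "rope", modifier "harvest bell".
"harvest bell" → head "bell", modifier "harvest".
Assembled: [clay [[harbor cedar] [desert [[harvest bell] rope]]]].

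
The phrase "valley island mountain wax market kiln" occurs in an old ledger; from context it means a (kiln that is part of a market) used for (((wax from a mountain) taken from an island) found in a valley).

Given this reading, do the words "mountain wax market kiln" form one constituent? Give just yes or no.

The top-level split is [valley island mountain wax] [market kiln]; the full structure is [[valley [island [mountain wax]]] [market kiln]].
"mountain wax market kiln" straddles a constituent boundary, so it is not a single unit.

no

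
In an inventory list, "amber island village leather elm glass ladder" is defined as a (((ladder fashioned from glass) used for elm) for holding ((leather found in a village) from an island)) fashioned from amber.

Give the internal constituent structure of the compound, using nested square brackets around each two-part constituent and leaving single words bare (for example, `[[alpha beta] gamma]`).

[amber [[island [village leather]] [elm [glass ladder]]]]

Whole compound: head "ladder" (specifically "island village leather elm glass ladder"), modifier "amber".
Inside "island village leather elm glass ladder": head "ladder" (specifically "elm glass ladder"), modifier "island village leather".
Inside "island village leather": head "leather" (specifically "village leather"), modifier "island".
Inside "village leather": head "leather", modifier "village".
Inside "elm glass ladder": head "ladder" (specifically "glass ladder"), modifier "elm".
Inside "glass ladder": head "ladder", modifier "glass".
Assembled: [amber [[island [village leather]] [elm [glass ladder]]]].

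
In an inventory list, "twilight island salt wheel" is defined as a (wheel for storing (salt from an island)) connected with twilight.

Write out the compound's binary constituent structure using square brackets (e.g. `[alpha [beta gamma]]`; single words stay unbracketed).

[twilight [[island salt] wheel]]

Whole compound: head "wheel" (specifically "island salt wheel"), modifier "twilight".
Inside "island salt wheel": head "wheel", modifier "island salt".
Inside "island salt": head "salt", modifier "island".
So the structure is [twilight [[island salt] wheel]].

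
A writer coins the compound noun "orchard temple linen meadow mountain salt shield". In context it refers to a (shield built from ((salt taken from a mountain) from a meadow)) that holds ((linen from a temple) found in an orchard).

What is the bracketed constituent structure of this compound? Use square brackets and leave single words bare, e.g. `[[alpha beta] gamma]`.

Whole compound: head "shield" (specifically "meadow mountain salt shield"), modifier "orchard temple linen".
"orchard temple linen" → head "linen" (specifically "temple linen"), modifier "orchard".
"temple linen" → head "linen", modifier "temple".
"meadow mountain salt shield" → head "shield", modifier "meadow mountain salt".
"meadow mountain salt" → head "salt" (specifically "mountain salt"), modifier "meadow".
"mountain salt" → head "salt", modifier "mountain".
So the structure is [[orchard [temple linen]] [[meadow [mountain salt]] shield]].

[[orchard [temple linen]] [[meadow [mountain salt]] shield]]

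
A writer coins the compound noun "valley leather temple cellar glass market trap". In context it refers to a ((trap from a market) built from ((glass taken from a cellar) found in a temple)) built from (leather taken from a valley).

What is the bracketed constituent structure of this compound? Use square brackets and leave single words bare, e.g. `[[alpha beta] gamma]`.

At the top level: head "trap" (specifically "temple cellar glass market trap"); modifier "valley leather".
Inside "valley leather": head "leather", modifier "valley".
Inside "temple cellar glass market trap": head "trap" (specifically "market trap"), modifier "temple cellar glass".
Inside "temple cellar glass": head "glass" (specifically "cellar glass"), modifier "temple".
Inside "cellar glass": head "glass", modifier "cellar".
Inside "market trap": head "trap", modifier "market".
So the structure is [[valley leather] [[temple [cellar glass]] [market trap]]].

[[valley leather] [[temple [cellar glass]] [market trap]]]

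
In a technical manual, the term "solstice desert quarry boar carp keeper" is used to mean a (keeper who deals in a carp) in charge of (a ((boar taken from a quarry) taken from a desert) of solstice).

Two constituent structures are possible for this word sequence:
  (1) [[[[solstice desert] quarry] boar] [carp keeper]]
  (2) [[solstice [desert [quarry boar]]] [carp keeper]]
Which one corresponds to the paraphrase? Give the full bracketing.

[[solstice [desert [quarry boar]]] [carp keeper]]

The paraphrase's head is the "keeper" part ("carp keeper"); its modifier is "solstice desert quarry boar".
That top-level split, carried through the inner groups, gives [[solstice [desert [quarry boar]]] [carp keeper]].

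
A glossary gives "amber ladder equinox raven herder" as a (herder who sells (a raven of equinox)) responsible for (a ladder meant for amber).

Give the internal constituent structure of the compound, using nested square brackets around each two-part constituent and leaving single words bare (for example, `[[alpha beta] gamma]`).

[[amber ladder] [[equinox raven] herder]]

Whole compound: head "herder" (specifically "equinox raven herder"), modifier "amber ladder".
"amber ladder" → head "ladder", modifier "amber".
"equinox raven herder" → head "herder", modifier "equinox raven".
"equinox raven" → head "raven", modifier "equinox".
Assembled: [[amber ladder] [[equinox raven] herder]].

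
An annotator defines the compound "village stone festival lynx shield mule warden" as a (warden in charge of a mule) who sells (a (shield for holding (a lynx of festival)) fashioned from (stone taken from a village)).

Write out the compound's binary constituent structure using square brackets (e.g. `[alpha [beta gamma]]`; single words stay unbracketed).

[[[village stone] [[festival lynx] shield]] [mule warden]]

Overall it is a kind of warden (specifically "mule warden"); the modifier is "village stone festival lynx shield".
Inside "village stone festival lynx shield": head "shield" (specifically "festival lynx shield"), modifier "village stone".
Inside "village stone": head "stone", modifier "village".
Inside "festival lynx shield": head "shield", modifier "festival lynx".
Inside "festival lynx": head "lynx", modifier "festival".
Inside "mule warden": head "warden", modifier "mule".
Putting it together: [[[village stone] [[festival lynx] shield]] [mule warden]].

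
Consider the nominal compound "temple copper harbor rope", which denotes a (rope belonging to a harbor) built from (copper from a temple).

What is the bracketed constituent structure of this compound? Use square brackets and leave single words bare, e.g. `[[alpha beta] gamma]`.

[[temple copper] [harbor rope]]

The outermost head in the paraphrase is "rope" (specifically "harbor rope"), modified by "temple copper".
"temple copper" → head "copper", modifier "temple".
"harbor rope" → head "rope", modifier "harbor".
Assembled: [[temple copper] [harbor rope]].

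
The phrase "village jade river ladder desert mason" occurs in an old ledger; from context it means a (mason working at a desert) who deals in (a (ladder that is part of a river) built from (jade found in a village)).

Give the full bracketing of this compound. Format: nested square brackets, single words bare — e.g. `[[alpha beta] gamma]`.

At the top level: head "mason" (specifically "desert mason"); modifier "village jade river ladder".
"village jade river ladder" → head "ladder" (specifically "river ladder"), modifier "village jade".
"village jade" → head "jade", modifier "village".
"river ladder" → head "ladder", modifier "river".
"desert mason" → head "mason", modifier "desert".
Assembled: [[[village jade] [river ladder]] [desert mason]].

[[[village jade] [river ladder]] [desert mason]]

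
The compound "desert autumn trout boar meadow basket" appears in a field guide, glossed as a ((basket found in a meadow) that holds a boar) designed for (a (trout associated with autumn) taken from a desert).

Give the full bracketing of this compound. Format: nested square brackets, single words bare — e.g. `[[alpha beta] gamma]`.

[[desert [autumn trout]] [boar [meadow basket]]]

At the top level: head "basket" (specifically "boar meadow basket"); modifier "desert autumn trout".
Inside "desert autumn trout": head "trout" (specifically "autumn trout"), modifier "desert".
Inside "autumn trout": head "trout", modifier "autumn".
Inside "boar meadow basket": head "basket" (specifically "meadow basket"), modifier "boar".
Inside "meadow basket": head "basket", modifier "meadow".
Assembled: [[desert [autumn trout]] [boar [meadow basket]]].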